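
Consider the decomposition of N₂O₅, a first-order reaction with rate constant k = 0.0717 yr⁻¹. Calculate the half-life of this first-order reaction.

9.667 yr

Step 1: For a first-order reaction, t₁/₂ = ln(2)/k
Step 2: t₁/₂ = ln(2)/0.0717
Step 3: t₁/₂ = 0.6931/0.0717 = 9.667 yr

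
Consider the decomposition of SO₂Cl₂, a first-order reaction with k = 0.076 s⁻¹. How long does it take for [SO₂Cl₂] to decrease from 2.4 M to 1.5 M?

6.184 s

Step 1: For first-order: t = ln([SO₂Cl₂]₀/[SO₂Cl₂])/k
Step 2: t = ln(2.4/1.5)/0.076
Step 3: t = ln(1.6)/0.076
Step 4: t = 0.47/0.076 = 6.184 s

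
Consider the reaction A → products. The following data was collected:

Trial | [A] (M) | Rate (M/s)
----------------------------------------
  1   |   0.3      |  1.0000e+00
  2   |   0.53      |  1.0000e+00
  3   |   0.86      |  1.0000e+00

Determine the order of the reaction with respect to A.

zeroth order (0)

Step 1: Compare trials - when concentration changes, rate stays constant.
Step 2: rate₂/rate₁ = 1.0000e+00/1.0000e+00 = 1
Step 3: [A]₂/[A]₁ = 0.53/0.3 = 1.767
Step 4: Since rate ratio ≈ (conc ratio)^0, the reaction is zeroth order.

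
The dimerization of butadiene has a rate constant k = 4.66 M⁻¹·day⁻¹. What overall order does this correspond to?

second order (2)

Step 1: The units of k for an nth-order reaction are (concentration)^(1-n)·(time)⁻¹.
Step 2: Here k has units M⁻¹·day⁻¹, so the concentration exponent is -1.
Step 3: 1 - n = -1 ⇒ n = 2. The reaction is second order.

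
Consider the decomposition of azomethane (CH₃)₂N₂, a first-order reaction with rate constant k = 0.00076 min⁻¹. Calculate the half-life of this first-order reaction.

912 min

Step 1: For a first-order reaction, t₁/₂ = ln(2)/k
Step 2: t₁/₂ = ln(2)/0.00076
Step 3: t₁/₂ = 0.6931/0.00076 = 912 min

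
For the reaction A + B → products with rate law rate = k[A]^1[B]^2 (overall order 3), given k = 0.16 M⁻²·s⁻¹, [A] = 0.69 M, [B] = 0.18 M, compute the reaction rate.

0.003577 M/s

Step 1: The rate law is rate = k[A]^1[B]^2, overall order = 1+2 = 3
Step 2: Substitute values: rate = 0.16 × (0.69)^1 × (0.18)^2
Step 3: rate = 0.16 × 0.69 × 0.0324 = 0.00357696 M/s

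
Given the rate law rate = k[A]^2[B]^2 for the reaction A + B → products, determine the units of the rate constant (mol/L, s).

(mol/L)⁻³·s⁻¹

Step 1: Overall order = 2 + 2 = 4.
Step 2: rate has units mol/L·s⁻¹; [A]^2[B]^2 has units (mol/L)^4.
Step 3: k = rate/([A]^2[B]^2), so units of k = (mol/L)^(1-4)·s⁻¹ = (mol/L)⁻³·s⁻¹.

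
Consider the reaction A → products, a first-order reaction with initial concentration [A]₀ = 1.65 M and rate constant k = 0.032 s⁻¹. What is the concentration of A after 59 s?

0.2498 M

Step 1: For a first-order reaction: [A] = [A]₀ × e^(-kt)
Step 2: [A] = 1.65 × e^(-0.032 × 59)
Step 3: [A] = 1.65 × e^(-1.888)
Step 4: [A] = 1.65 × 0.151374 = 0.2498 M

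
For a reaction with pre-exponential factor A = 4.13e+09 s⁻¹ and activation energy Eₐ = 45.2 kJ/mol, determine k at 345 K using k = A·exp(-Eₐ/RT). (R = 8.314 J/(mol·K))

5.92e+02 s⁻¹

Step 1: Use the Arrhenius equation: k = A × exp(-Eₐ/RT)
Step 2: Convert Eₐ to J/mol: 45.2 kJ/mol = 45200 J/mol
Step 3: Calculate the exponent: -Eₐ/(RT) = -45200/(8.314 × 345) = -15.75830
Step 4: k = 4.13e+09 × exp(-15.75830)
Step 5: k = 4.13e+09 × 1.43304e-07 = 5.9185e+02 s⁻¹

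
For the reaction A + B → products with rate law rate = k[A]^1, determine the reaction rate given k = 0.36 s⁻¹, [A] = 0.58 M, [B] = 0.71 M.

0.2088 M/s

Step 1: The rate law is rate = k[A]^1
Step 2: Note that the rate does not depend on [B] (zero order in B).
Step 3: rate = 0.36 × (0.58)^1 = 0.2088 M/s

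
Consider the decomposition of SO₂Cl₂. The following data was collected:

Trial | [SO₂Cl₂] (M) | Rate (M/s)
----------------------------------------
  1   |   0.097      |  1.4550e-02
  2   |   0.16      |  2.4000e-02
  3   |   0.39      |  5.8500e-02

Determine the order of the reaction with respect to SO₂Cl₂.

first order (1)

Step 1: Compare trials to find order n where rate₂/rate₁ = ([SO₂Cl₂]₂/[SO₂Cl₂]₁)^n
Step 2: rate₂/rate₁ = 2.4000e-02/1.4550e-02 = 1.649
Step 3: [SO₂Cl₂]₂/[SO₂Cl₂]₁ = 0.16/0.097 = 1.649
Step 4: n = ln(1.649)/ln(1.649) = 1.00 ≈ 1
Step 5: The reaction is first order in SO₂Cl₂.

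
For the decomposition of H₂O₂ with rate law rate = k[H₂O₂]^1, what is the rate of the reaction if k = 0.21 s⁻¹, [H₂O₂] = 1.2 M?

0.252 M/s

Step 1: Identify the rate law: rate = k[H₂O₂]^1
Step 2: Substitute values: rate = 0.21 × (1.2)^1
Step 3: Calculate: rate = 0.21 × 1.2 = 0.252 M/s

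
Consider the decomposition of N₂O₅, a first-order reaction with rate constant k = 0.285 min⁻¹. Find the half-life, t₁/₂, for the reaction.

2.432 min

Step 1: For a first-order reaction, t₁/₂ = ln(2)/k
Step 2: t₁/₂ = ln(2)/0.285
Step 3: t₁/₂ = 0.6931/0.285 = 2.432 min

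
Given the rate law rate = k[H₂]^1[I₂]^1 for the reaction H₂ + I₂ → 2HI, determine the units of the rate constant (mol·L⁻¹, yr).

(mol·L⁻¹)⁻¹·yr⁻¹

Step 1: Overall order = 1 + 1 = 2.
Step 2: rate has units mol·L⁻¹·yr⁻¹; [H₂]^1[I₂]^1 has units (mol·L⁻¹)^2.
Step 3: k = rate/([H₂]^1[I₂]^1), so units of k = (mol·L⁻¹)^(1-2)·yr⁻¹ = (mol·L⁻¹)⁻¹·yr⁻¹.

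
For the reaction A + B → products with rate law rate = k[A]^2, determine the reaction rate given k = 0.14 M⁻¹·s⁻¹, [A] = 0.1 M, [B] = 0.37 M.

0.0014 M/s

Step 1: The rate law is rate = k[A]^2
Step 2: Note that the rate does not depend on [B] (zero order in B).
Step 3: rate = 0.14 × (0.1)^2 = 0.0014 M/s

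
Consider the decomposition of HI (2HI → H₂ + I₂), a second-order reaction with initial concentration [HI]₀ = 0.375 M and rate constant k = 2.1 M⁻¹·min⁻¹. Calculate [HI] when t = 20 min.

0.02239 M

Step 1: For a second-order reaction: 1/[HI] = 1/[HI]₀ + kt
Step 2: 1/[HI] = 1/0.375 + 2.1 × 20
Step 3: 1/[HI] = 2.667 + 42 = 44.67
Step 4: [HI] = 1/44.67 = 0.02239 M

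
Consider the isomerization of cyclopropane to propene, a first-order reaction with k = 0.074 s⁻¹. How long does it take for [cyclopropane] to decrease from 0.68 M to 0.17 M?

18.73 s

Step 1: For first-order: t = ln([cyclopropane]₀/[cyclopropane])/k
Step 2: t = ln(0.68/0.17)/0.074
Step 3: t = ln(4)/0.074
Step 4: t = 1.386/0.074 = 18.73 s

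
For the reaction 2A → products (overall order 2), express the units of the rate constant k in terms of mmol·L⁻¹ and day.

(mmol·L⁻¹)⁻¹·day⁻¹

Step 1: For overall order n, rate = k × (concentration)^n.
Step 2: Rate has units mmol·L⁻¹·day⁻¹; concentration term has units (mmol·L⁻¹)^2.
Step 3: k = rate / (concentration)^n, so units of k = (mmol·L⁻¹)^(1-2)·day⁻¹ = (mmol·L⁻¹)⁻¹·day⁻¹.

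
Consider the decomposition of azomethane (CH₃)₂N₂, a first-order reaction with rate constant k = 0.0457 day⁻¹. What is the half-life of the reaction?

15.17 day

Step 1: For a first-order reaction, t₁/₂ = ln(2)/k
Step 2: t₁/₂ = ln(2)/0.0457
Step 3: t₁/₂ = 0.6931/0.0457 = 15.17 day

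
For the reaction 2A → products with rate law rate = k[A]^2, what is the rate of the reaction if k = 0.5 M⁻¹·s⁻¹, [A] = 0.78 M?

0.3042 M/s

Step 1: Identify the rate law: rate = k[A]^2
Step 2: Substitute values: rate = 0.5 × (0.78)^2
Step 3: Calculate: rate = 0.5 × 0.6084 = 0.3042 M/s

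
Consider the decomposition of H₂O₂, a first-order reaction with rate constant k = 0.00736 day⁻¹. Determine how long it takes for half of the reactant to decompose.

94.18 day

Step 1: For a first-order reaction, t₁/₂ = ln(2)/k
Step 2: t₁/₂ = ln(2)/0.00736
Step 3: t₁/₂ = 0.6931/0.00736 = 94.18 day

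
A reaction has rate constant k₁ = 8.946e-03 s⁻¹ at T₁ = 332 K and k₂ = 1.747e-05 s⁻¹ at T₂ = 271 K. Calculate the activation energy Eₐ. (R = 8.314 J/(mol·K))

76.5 kJ/mol

Step 1: Use the two-temperature Arrhenius form: ln(k₂/k₁) = -Eₐ/R × (1/T₂ - 1/T₁)
Step 2: ln(k₂/k₁) = ln(1.747e-05/8.946e-03) = ln(0.00195283) = -6.23848
Step 3: 1/T₂ - 1/T₁ = 1/271 - 1/332 = 6.779887e-04 K⁻¹
Step 4: Eₐ = -R × ln(k₂/k₁) / (1/T₂ - 1/T₁) = -8.314 × -6.23848 / 6.779887e-04
Step 5: Eₐ = 7.6501e+04 J/mol = 76.5 kJ/mol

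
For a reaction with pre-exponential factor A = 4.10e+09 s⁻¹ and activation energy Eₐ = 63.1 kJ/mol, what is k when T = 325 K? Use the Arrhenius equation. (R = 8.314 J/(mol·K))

2.96e-01 s⁻¹

Step 1: Use the Arrhenius equation: k = A × exp(-Eₐ/RT)
Step 2: Convert Eₐ to J/mol: 63.1 kJ/mol = 63100 J/mol
Step 3: Calculate the exponent: -Eₐ/(RT) = -63100/(8.314 × 325) = -23.35264
Step 4: k = 4.10e+09 × exp(-23.35264)
Step 5: k = 4.10e+09 × 7.21236e-11 = 2.9571e-01 s⁻¹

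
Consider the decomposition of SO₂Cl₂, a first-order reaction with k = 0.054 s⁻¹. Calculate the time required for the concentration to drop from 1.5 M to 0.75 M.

12.84 s

Step 1: For first-order: t = ln([SO₂Cl₂]₀/[SO₂Cl₂])/k
Step 2: t = ln(1.5/0.75)/0.054
Step 3: t = ln(2)/0.054
Step 4: t = 0.6931/0.054 = 12.84 s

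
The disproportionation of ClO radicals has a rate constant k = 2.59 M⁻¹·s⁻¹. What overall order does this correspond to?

second order (2)

Step 1: The units of k for an nth-order reaction are (concentration)^(1-n)·(time)⁻¹.
Step 2: Here k has units M⁻¹·s⁻¹, so the concentration exponent is -1.
Step 3: 1 - n = -1 ⇒ n = 2. The reaction is second order.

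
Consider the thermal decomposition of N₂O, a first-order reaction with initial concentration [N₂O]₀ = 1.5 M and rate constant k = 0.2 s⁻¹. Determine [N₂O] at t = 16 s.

0.06114 M

Step 1: For a first-order reaction: [N₂O] = [N₂O]₀ × e^(-kt)
Step 2: [N₂O] = 1.5 × e^(-0.2 × 16)
Step 3: [N₂O] = 1.5 × e^(-3.2)
Step 4: [N₂O] = 1.5 × 0.0407622 = 0.06114 M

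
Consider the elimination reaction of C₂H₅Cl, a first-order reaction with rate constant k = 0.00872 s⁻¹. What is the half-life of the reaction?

79.49 s

Step 1: For a first-order reaction, t₁/₂ = ln(2)/k
Step 2: t₁/₂ = ln(2)/0.00872
Step 3: t₁/₂ = 0.6931/0.00872 = 79.49 s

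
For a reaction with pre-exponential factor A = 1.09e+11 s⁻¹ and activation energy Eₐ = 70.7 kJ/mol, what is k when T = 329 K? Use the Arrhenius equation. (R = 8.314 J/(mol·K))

6.49e-01 s⁻¹

Step 1: Use the Arrhenius equation: k = A × exp(-Eₐ/RT)
Step 2: Convert Eₐ to J/mol: 70.7 kJ/mol = 70700 J/mol
Step 3: Calculate the exponent: -Eₐ/(RT) = -70700/(8.314 × 329) = -25.84720
Step 4: k = 1.09e+11 × exp(-25.84720)
Step 5: k = 1.09e+11 × 5.95256e-12 = 6.4883e-01 s⁻¹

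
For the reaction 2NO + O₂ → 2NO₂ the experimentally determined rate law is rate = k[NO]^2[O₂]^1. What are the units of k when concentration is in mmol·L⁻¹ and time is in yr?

(mmol·L⁻¹)⁻²·yr⁻¹

Step 1: Overall order = 2 + 1 = 3.
Step 2: rate has units mmol·L⁻¹·yr⁻¹; [NO]^2[O₂]^1 has units (mmol·L⁻¹)^3.
Step 3: k = rate/([NO]^2[O₂]^1), so units of k = (mmol·L⁻¹)^(1-3)·yr⁻¹ = (mmol·L⁻¹)⁻²·yr⁻¹.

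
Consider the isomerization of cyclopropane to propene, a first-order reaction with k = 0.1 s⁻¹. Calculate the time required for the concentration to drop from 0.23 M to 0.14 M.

4.964 s

Step 1: For first-order: t = ln([cyclopropane]₀/[cyclopropane])/k
Step 2: t = ln(0.23/0.14)/0.1
Step 3: t = ln(1.643)/0.1
Step 4: t = 0.4964/0.1 = 4.964 s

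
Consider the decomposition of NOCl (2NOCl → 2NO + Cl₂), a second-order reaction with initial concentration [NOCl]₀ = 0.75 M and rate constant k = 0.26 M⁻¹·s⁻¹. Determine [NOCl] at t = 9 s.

0.2722 M

Step 1: For a second-order reaction: 1/[NOCl] = 1/[NOCl]₀ + kt
Step 2: 1/[NOCl] = 1/0.75 + 0.26 × 9
Step 3: 1/[NOCl] = 1.333 + 2.34 = 3.673
Step 4: [NOCl] = 1/3.673 = 0.2722 M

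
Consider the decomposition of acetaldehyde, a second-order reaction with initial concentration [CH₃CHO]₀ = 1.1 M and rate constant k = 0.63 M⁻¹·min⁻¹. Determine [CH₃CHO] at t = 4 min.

0.2916 M

Step 1: For a second-order reaction: 1/[CH₃CHO] = 1/[CH₃CHO]₀ + kt
Step 2: 1/[CH₃CHO] = 1/1.1 + 0.63 × 4
Step 3: 1/[CH₃CHO] = 0.9091 + 2.52 = 3.429
Step 4: [CH₃CHO] = 1/3.429 = 0.2916 M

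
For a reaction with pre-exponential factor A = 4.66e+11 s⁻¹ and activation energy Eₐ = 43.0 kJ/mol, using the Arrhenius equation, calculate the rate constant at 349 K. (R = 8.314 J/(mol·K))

1.71e+05 s⁻¹

Step 1: Use the Arrhenius equation: k = A × exp(-Eₐ/RT)
Step 2: Convert Eₐ to J/mol: 43.0 kJ/mol = 43000 J/mol
Step 3: Calculate the exponent: -Eₐ/(RT) = -43000/(8.314 × 349) = -14.81948
Step 4: k = 4.66e+11 × exp(-14.81948)
Step 5: k = 4.66e+11 × 3.66422e-07 = 1.7075e+05 s⁻¹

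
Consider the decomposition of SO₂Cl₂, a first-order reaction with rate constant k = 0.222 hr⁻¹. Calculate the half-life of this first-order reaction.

3.122 hr

Step 1: For a first-order reaction, t₁/₂ = ln(2)/k
Step 2: t₁/₂ = ln(2)/0.222
Step 3: t₁/₂ = 0.6931/0.222 = 3.122 hr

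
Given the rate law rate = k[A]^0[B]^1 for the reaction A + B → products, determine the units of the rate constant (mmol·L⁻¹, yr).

yr⁻¹

Step 1: Overall order = 0 + 1 = 1.
Step 2: rate has units mmol·L⁻¹·yr⁻¹; [A]^0[B]^1 has units (mmol·L⁻¹)^1.
Step 3: k = rate/([A]^0[B]^1), so units of k = (mmol·L⁻¹)^(1-1)·yr⁻¹ = yr⁻¹.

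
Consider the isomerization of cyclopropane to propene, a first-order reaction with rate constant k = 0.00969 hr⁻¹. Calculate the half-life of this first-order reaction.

71.53 hr

Step 1: For a first-order reaction, t₁/₂ = ln(2)/k
Step 2: t₁/₂ = ln(2)/0.00969
Step 3: t₁/₂ = 0.6931/0.00969 = 71.53 hr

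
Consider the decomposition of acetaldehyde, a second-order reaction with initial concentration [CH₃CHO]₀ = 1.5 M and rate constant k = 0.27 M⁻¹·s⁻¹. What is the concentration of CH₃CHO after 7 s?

0.3911 M

Step 1: For a second-order reaction: 1/[CH₃CHO] = 1/[CH₃CHO]₀ + kt
Step 2: 1/[CH₃CHO] = 1/1.5 + 0.27 × 7
Step 3: 1/[CH₃CHO] = 0.6667 + 1.89 = 2.557
Step 4: [CH₃CHO] = 1/2.557 = 0.3911 M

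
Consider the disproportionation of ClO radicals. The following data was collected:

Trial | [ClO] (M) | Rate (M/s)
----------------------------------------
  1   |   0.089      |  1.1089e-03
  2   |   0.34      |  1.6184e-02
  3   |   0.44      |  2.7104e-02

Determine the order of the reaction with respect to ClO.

second order (2)

Step 1: Compare trials to find order n where rate₂/rate₁ = ([ClO]₂/[ClO]₁)^n
Step 2: rate₂/rate₁ = 1.6184e-02/1.1089e-03 = 14.59
Step 3: [ClO]₂/[ClO]₁ = 0.34/0.089 = 3.82
Step 4: n = ln(14.59)/ln(3.82) = 2.00 ≈ 2
Step 5: The reaction is second order in ClO.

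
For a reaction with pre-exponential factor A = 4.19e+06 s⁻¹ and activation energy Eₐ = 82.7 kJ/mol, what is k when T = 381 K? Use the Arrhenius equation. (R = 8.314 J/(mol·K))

1.92e-05 s⁻¹

Step 1: Use the Arrhenius equation: k = A × exp(-Eₐ/RT)
Step 2: Convert Eₐ to J/mol: 82.7 kJ/mol = 82700 J/mol
Step 3: Calculate the exponent: -Eₐ/(RT) = -82700/(8.314 × 381) = -26.10781
Step 4: k = 4.19e+06 × exp(-26.10781)
Step 5: k = 4.19e+06 × 4.58693e-12 = 1.9219e-05 s⁻¹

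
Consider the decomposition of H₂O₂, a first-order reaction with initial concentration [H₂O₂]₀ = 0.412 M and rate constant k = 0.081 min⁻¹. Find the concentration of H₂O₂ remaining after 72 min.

0.001208 M

Step 1: For a first-order reaction: [H₂O₂] = [H₂O₂]₀ × e^(-kt)
Step 2: [H₂O₂] = 0.412 × e^(-0.081 × 72)
Step 3: [H₂O₂] = 0.412 × e^(-5.832)
Step 4: [H₂O₂] = 0.412 × 0.00293221 = 0.001208 M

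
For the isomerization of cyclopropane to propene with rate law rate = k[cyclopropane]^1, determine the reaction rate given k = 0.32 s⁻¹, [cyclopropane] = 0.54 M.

0.1728 M/s

Step 1: Identify the rate law: rate = k[cyclopropane]^1
Step 2: Substitute values: rate = 0.32 × (0.54)^1
Step 3: Calculate: rate = 0.32 × 0.54 = 0.1728 M/s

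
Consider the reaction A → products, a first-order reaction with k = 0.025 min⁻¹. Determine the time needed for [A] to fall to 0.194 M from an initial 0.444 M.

33.12 min

Step 1: For first-order: t = ln([A]₀/[A])/k
Step 2: t = ln(0.444/0.194)/0.025
Step 3: t = ln(2.289)/0.025
Step 4: t = 0.828/0.025 = 33.12 min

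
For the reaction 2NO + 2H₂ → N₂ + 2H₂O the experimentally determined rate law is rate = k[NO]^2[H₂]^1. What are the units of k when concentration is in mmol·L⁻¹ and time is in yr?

(mmol·L⁻¹)⁻²·yr⁻¹

Step 1: Overall order = 2 + 1 = 3.
Step 2: rate has units mmol·L⁻¹·yr⁻¹; [NO]^2[H₂]^1 has units (mmol·L⁻¹)^3.
Step 3: k = rate/([NO]^2[H₂]^1), so units of k = (mmol·L⁻¹)^(1-3)·yr⁻¹ = (mmol·L⁻¹)⁻²·yr⁻¹.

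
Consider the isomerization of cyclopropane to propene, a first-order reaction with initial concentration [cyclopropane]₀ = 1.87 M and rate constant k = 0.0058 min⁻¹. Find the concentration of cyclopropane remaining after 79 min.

1.183 M

Step 1: For a first-order reaction: [cyclopropane] = [cyclopropane]₀ × e^(-kt)
Step 2: [cyclopropane] = 1.87 × e^(-0.0058 × 79)
Step 3: [cyclopropane] = 1.87 × e^(-0.4582)
Step 4: [cyclopropane] = 1.87 × 0.632421 = 1.183 M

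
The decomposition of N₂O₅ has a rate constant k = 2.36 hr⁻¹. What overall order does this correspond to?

first order (1)

Step 1: The units of k for an nth-order reaction are (concentration)^(1-n)·(time)⁻¹.
Step 2: Here k has units hr⁻¹, so the concentration exponent is 0.
Step 3: 1 - n = 0 ⇒ n = 1. The reaction is first order.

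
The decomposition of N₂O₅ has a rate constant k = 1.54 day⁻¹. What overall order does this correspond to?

first order (1)

Step 1: The units of k for an nth-order reaction are (concentration)^(1-n)·(time)⁻¹.
Step 2: Here k has units day⁻¹, so the concentration exponent is 0.
Step 3: 1 - n = 0 ⇒ n = 1. The reaction is first order.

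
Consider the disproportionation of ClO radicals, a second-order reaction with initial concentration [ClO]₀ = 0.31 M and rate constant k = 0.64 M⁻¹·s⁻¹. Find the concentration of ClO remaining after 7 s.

0.1298 M

Step 1: For a second-order reaction: 1/[ClO] = 1/[ClO]₀ + kt
Step 2: 1/[ClO] = 1/0.31 + 0.64 × 7
Step 3: 1/[ClO] = 3.226 + 4.48 = 7.706
Step 4: [ClO] = 1/7.706 = 0.1298 M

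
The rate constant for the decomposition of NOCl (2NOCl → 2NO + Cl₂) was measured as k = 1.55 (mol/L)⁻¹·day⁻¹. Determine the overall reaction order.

second order (2)

Step 1: The units of k for an nth-order reaction are (concentration)^(1-n)·(time)⁻¹.
Step 2: Here k has units (mol/L)⁻¹·day⁻¹, so the concentration exponent is -1.
Step 3: 1 - n = -1 ⇒ n = 2. The reaction is second order.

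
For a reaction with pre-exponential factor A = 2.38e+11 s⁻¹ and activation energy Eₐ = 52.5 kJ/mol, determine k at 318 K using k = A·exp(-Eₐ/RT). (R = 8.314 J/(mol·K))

5.66e+02 s⁻¹

Step 1: Use the Arrhenius equation: k = A × exp(-Eₐ/RT)
Step 2: Convert Eₐ to J/mol: 52.5 kJ/mol = 52500 J/mol
Step 3: Calculate the exponent: -Eₐ/(RT) = -52500/(8.314 × 318) = -19.85739
Step 4: k = 2.38e+11 × exp(-19.85739)
Step 5: k = 2.38e+11 × 2.37709e-09 = 5.6575e+02 s⁻¹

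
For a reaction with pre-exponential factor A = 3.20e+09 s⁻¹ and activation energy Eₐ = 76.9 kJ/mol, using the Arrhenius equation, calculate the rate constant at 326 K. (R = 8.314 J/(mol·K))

1.52e-03 s⁻¹

Step 1: Use the Arrhenius equation: k = A × exp(-Eₐ/RT)
Step 2: Convert Eₐ to J/mol: 76.9 kJ/mol = 76900 J/mol
Step 3: Calculate the exponent: -Eₐ/(RT) = -76900/(8.314 × 326) = -28.37257
Step 4: k = 3.20e+09 × exp(-28.37257)
Step 5: k = 3.20e+09 × 4.76375e-13 = 1.5244e-03 s⁻¹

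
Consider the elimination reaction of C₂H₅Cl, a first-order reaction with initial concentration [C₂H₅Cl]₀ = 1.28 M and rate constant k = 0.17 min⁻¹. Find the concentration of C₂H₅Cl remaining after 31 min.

0.006584 M

Step 1: For a first-order reaction: [C₂H₅Cl] = [C₂H₅Cl]₀ × e^(-kt)
Step 2: [C₂H₅Cl] = 1.28 × e^(-0.17 × 31)
Step 3: [C₂H₅Cl] = 1.28 × e^(-5.27)
Step 4: [C₂H₅Cl] = 1.28 × 0.00514361 = 0.006584 M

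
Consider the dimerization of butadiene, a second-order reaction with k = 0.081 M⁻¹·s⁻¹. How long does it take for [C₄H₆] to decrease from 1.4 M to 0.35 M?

26.46 s

Step 1: For second-order: t = (1/[C₄H₆] - 1/[C₄H₆]₀)/k
Step 2: t = (1/0.35 - 1/1.4)/0.081
Step 3: t = (2.857 - 0.7143)/0.081
Step 4: t = 2.143/0.081 = 26.46 s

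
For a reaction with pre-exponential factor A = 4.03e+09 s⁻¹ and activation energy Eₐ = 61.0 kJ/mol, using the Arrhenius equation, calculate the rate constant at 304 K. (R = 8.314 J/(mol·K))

1.33e-01 s⁻¹

Step 1: Use the Arrhenius equation: k = A × exp(-Eₐ/RT)
Step 2: Convert Eₐ to J/mol: 61.0 kJ/mol = 61000 J/mol
Step 3: Calculate the exponent: -Eₐ/(RT) = -61000/(8.314 × 304) = -24.13494
Step 4: k = 4.03e+09 × exp(-24.13494)
Step 5: k = 4.03e+09 × 3.29859e-11 = 1.3293e-01 s⁻¹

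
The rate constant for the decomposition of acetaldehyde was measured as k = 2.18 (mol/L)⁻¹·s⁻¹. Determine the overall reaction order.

second order (2)

Step 1: The units of k for an nth-order reaction are (concentration)^(1-n)·(time)⁻¹.
Step 2: Here k has units (mol/L)⁻¹·s⁻¹, so the concentration exponent is -1.
Step 3: 1 - n = -1 ⇒ n = 2. The reaction is second order.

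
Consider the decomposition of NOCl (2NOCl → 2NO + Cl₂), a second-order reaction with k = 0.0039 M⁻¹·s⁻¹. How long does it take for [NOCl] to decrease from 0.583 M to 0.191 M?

902.7 s

Step 1: For second-order: t = (1/[NOCl] - 1/[NOCl]₀)/k
Step 2: t = (1/0.191 - 1/0.583)/0.0039
Step 3: t = (5.236 - 1.715)/0.0039
Step 4: t = 3.52/0.0039 = 902.7 s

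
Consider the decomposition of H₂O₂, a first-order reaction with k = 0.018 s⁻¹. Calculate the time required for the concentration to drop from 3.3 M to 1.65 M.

38.51 s

Step 1: For first-order: t = ln([H₂O₂]₀/[H₂O₂])/k
Step 2: t = ln(3.3/1.65)/0.018
Step 3: t = ln(2)/0.018
Step 4: t = 0.6931/0.018 = 38.51 s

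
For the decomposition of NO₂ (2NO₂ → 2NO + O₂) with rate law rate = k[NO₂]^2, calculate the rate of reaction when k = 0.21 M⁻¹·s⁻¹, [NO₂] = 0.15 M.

0.004725 M/s

Step 1: Identify the rate law: rate = k[NO₂]^2
Step 2: Substitute values: rate = 0.21 × (0.15)^2
Step 3: Calculate: rate = 0.21 × 0.0225 = 0.004725 M/s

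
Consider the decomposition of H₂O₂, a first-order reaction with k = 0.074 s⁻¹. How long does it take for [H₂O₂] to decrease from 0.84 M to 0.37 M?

11.08 s

Step 1: For first-order: t = ln([H₂O₂]₀/[H₂O₂])/k
Step 2: t = ln(0.84/0.37)/0.074
Step 3: t = ln(2.27)/0.074
Step 4: t = 0.8199/0.074 = 11.08 s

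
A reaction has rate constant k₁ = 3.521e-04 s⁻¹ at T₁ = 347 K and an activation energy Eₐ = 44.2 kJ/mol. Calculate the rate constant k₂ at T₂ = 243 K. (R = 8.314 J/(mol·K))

5.000e-07 s⁻¹

Step 1: Use the two-temperature Arrhenius form: ln(k₂/k₁) = -Eₐ/R × (1/T₂ - 1/T₁)
Step 2: Convert Eₐ to J/mol: 44.2 kJ/mol = 44200 J/mol
Step 3: 1/T₂ - 1/T₁ = 1/243 - 1/347 = 1.233382e-03 K⁻¹
Step 4: ln(k₂/k₁) = -44200/8.314 × 1.233382e-03 = -6.55707
Step 5: k₂ = k₁ × exp(-6.55707) = 3.521e-04 × 1.42004e-03 = 5.000e-07 s⁻¹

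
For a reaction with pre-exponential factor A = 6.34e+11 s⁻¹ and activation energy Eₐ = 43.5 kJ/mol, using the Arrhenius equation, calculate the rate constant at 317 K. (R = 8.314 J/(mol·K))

4.31e+04 s⁻¹

Step 1: Use the Arrhenius equation: k = A × exp(-Eₐ/RT)
Step 2: Convert Eₐ to J/mol: 43.5 kJ/mol = 43500 J/mol
Step 3: Calculate the exponent: -Eₐ/(RT) = -43500/(8.314 × 317) = -16.50517
Step 4: k = 6.34e+11 × exp(-16.50517)
Step 5: k = 6.34e+11 × 6.79041e-08 = 4.3051e+04 s⁻¹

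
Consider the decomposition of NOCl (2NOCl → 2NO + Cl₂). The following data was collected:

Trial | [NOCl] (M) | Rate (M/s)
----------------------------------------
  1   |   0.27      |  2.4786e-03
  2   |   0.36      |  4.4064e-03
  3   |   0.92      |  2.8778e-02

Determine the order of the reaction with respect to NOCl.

second order (2)

Step 1: Compare trials to find order n where rate₂/rate₁ = ([NOCl]₂/[NOCl]₁)^n
Step 2: rate₂/rate₁ = 4.4064e-03/2.4786e-03 = 1.778
Step 3: [NOCl]₂/[NOCl]₁ = 0.36/0.27 = 1.333
Step 4: n = ln(1.778)/ln(1.333) = 2.00 ≈ 2
Step 5: The reaction is second order in NOCl.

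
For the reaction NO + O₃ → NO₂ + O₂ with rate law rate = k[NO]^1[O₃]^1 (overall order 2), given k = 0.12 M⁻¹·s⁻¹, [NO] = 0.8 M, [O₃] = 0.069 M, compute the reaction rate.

0.006624 M/s

Step 1: The rate law is rate = k[NO]^1[O₃]^1, overall order = 1+1 = 2
Step 2: Substitute values: rate = 0.12 × (0.8)^1 × (0.069)^1
Step 3: rate = 0.12 × 0.8 × 0.069 = 0.006624 M/s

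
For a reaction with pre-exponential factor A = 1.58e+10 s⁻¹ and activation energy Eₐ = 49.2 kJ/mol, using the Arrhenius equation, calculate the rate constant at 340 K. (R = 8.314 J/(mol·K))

4.36e+02 s⁻¹

Step 1: Use the Arrhenius equation: k = A × exp(-Eₐ/RT)
Step 2: Convert Eₐ to J/mol: 49.2 kJ/mol = 49200 J/mol
Step 3: Calculate the exponent: -Eₐ/(RT) = -49200/(8.314 × 340) = -17.40509
Step 4: k = 1.58e+10 × exp(-17.40509)
Step 5: k = 1.58e+10 × 2.76099e-08 = 4.3624e+02 s⁻¹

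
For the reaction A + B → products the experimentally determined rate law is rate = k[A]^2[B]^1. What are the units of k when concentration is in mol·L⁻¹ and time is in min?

(mol·L⁻¹)⁻²·min⁻¹

Step 1: Overall order = 2 + 1 = 3.
Step 2: rate has units mol·L⁻¹·min⁻¹; [A]^2[B]^1 has units (mol·L⁻¹)^3.
Step 3: k = rate/([A]^2[B]^1), so units of k = (mol·L⁻¹)^(1-3)·min⁻¹ = (mol·L⁻¹)⁻²·min⁻¹.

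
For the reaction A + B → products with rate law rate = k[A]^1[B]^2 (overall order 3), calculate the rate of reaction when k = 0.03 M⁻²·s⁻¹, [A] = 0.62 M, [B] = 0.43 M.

0.003439 M/s

Step 1: The rate law is rate = k[A]^1[B]^2, overall order = 1+2 = 3
Step 2: Substitute values: rate = 0.03 × (0.62)^1 × (0.43)^2
Step 3: rate = 0.03 × 0.62 × 0.1849 = 0.00343914 M/s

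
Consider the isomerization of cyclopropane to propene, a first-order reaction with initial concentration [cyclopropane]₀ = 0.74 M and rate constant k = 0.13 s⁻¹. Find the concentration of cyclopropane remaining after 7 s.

0.2979 M

Step 1: For a first-order reaction: [cyclopropane] = [cyclopropane]₀ × e^(-kt)
Step 2: [cyclopropane] = 0.74 × e^(-0.13 × 7)
Step 3: [cyclopropane] = 0.74 × e^(-0.91)
Step 4: [cyclopropane] = 0.74 × 0.402524 = 0.2979 M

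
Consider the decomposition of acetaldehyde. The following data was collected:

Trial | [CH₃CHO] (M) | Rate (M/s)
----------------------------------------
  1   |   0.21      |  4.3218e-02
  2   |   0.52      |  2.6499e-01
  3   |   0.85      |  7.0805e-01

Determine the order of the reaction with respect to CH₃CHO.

second order (2)

Step 1: Compare trials to find order n where rate₂/rate₁ = ([CH₃CHO]₂/[CH₃CHO]₁)^n
Step 2: rate₂/rate₁ = 2.6499e-01/4.3218e-02 = 6.132
Step 3: [CH₃CHO]₂/[CH₃CHO]₁ = 0.52/0.21 = 2.476
Step 4: n = ln(6.132)/ln(2.476) = 2.00 ≈ 2
Step 5: The reaction is second order in CH₃CHO.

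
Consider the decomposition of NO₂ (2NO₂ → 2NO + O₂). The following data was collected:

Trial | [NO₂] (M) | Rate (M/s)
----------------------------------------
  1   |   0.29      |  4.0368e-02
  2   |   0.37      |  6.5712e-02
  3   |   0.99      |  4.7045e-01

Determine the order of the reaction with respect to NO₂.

second order (2)

Step 1: Compare trials to find order n where rate₂/rate₁ = ([NO₂]₂/[NO₂]₁)^n
Step 2: rate₂/rate₁ = 6.5712e-02/4.0368e-02 = 1.628
Step 3: [NO₂]₂/[NO₂]₁ = 0.37/0.29 = 1.276
Step 4: n = ln(1.628)/ln(1.276) = 2.00 ≈ 2
Step 5: The reaction is second order in NO₂.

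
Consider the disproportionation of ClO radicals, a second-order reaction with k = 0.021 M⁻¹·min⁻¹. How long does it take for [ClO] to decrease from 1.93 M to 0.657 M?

47.81 min

Step 1: For second-order: t = (1/[ClO] - 1/[ClO]₀)/k
Step 2: t = (1/0.657 - 1/1.93)/0.021
Step 3: t = (1.522 - 0.5181)/0.021
Step 4: t = 1.004/0.021 = 47.81 min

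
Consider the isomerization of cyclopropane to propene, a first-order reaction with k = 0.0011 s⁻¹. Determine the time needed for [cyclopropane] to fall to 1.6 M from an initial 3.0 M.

571.5 s

Step 1: For first-order: t = ln([cyclopropane]₀/[cyclopropane])/k
Step 2: t = ln(3.0/1.6)/0.0011
Step 3: t = ln(1.875)/0.0011
Step 4: t = 0.6286/0.0011 = 571.5 s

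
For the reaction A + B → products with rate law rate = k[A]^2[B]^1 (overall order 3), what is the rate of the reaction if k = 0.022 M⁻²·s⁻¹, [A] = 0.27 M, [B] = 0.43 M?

0.0006896 M/s

Step 1: The rate law is rate = k[A]^2[B]^1, overall order = 2+1 = 3
Step 2: Substitute values: rate = 0.022 × (0.27)^2 × (0.43)^1
Step 3: rate = 0.022 × 0.0729 × 0.43 = 0.000689634 M/s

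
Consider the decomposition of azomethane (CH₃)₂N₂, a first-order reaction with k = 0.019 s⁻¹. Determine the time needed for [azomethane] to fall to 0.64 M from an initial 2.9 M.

79.53 s

Step 1: For first-order: t = ln([azomethane]₀/[azomethane])/k
Step 2: t = ln(2.9/0.64)/0.019
Step 3: t = ln(4.531)/0.019
Step 4: t = 1.511/0.019 = 79.53 s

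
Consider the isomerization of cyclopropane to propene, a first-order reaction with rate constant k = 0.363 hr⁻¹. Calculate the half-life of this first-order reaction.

1.909 hr

Step 1: For a first-order reaction, t₁/₂ = ln(2)/k
Step 2: t₁/₂ = ln(2)/0.363
Step 3: t₁/₂ = 0.6931/0.363 = 1.909 hr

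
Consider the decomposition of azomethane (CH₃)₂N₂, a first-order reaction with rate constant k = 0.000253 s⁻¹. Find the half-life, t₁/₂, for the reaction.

2740 s

Step 1: For a first-order reaction, t₁/₂ = ln(2)/k
Step 2: t₁/₂ = ln(2)/0.000253
Step 3: t₁/₂ = 0.6931/0.000253 = 2740 s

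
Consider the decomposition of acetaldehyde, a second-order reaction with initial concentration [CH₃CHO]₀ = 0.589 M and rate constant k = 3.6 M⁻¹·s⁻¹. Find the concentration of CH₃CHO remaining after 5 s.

0.05077 M

Step 1: For a second-order reaction: 1/[CH₃CHO] = 1/[CH₃CHO]₀ + kt
Step 2: 1/[CH₃CHO] = 1/0.589 + 3.6 × 5
Step 3: 1/[CH₃CHO] = 1.698 + 18 = 19.7
Step 4: [CH₃CHO] = 1/19.7 = 0.05077 M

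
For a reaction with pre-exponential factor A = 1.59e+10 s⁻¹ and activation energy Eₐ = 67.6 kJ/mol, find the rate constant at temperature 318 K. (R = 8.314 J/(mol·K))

1.25e-01 s⁻¹

Step 1: Use the Arrhenius equation: k = A × exp(-Eₐ/RT)
Step 2: Convert Eₐ to J/mol: 67.6 kJ/mol = 67600 J/mol
Step 3: Calculate the exponent: -Eₐ/(RT) = -67600/(8.314 × 318) = -25.56875
Step 4: k = 1.59e+10 × exp(-25.56875)
Step 5: k = 1.59e+10 × 7.86381e-12 = 1.2503e-01 s⁻¹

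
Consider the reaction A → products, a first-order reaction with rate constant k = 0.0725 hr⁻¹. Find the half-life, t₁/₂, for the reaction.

9.561 hr

Step 1: For a first-order reaction, t₁/₂ = ln(2)/k
Step 2: t₁/₂ = ln(2)/0.0725
Step 3: t₁/₂ = 0.6931/0.0725 = 9.561 hr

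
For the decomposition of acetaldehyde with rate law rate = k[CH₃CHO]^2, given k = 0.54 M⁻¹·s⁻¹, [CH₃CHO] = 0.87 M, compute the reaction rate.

0.4087 M/s

Step 1: Identify the rate law: rate = k[CH₃CHO]^2
Step 2: Substitute values: rate = 0.54 × (0.87)^2
Step 3: Calculate: rate = 0.54 × 0.7569 = 0.408726 M/s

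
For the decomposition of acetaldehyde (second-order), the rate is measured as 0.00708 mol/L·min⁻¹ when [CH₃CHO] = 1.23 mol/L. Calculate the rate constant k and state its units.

0.00468 (mol/L)⁻¹·min⁻¹

Step 1: rate = k[CH₃CHO]^2, so k = rate / [CH₃CHO]^2.
Step 2: k = 0.00708 / (1.23)^2 = 0.00708 / 1.513.
Step 3: k = 0.00468 (mol/L)⁻¹·min⁻¹.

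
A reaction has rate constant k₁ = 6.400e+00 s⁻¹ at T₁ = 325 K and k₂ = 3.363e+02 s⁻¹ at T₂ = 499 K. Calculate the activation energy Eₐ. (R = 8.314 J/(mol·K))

30.7 kJ/mol

Step 1: Use the two-temperature Arrhenius form: ln(k₂/k₁) = -Eₐ/R × (1/T₂ - 1/T₁)
Step 2: ln(k₂/k₁) = ln(3.363e+02/6.400e+00) = ln(52.5469) = 3.96171
Step 3: 1/T₂ - 1/T₁ = 1/499 - 1/325 = -1.072915e-03 K⁻¹
Step 4: Eₐ = -R × ln(k₂/k₁) / (1/T₂ - 1/T₁) = -8.314 × 3.96171 / -1.072915e-03
Step 5: Eₐ = 3.0699e+04 J/mol = 30.7 kJ/mol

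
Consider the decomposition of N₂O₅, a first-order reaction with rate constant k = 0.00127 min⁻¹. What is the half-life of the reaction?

545.8 min

Step 1: For a first-order reaction, t₁/₂ = ln(2)/k
Step 2: t₁/₂ = ln(2)/0.00127
Step 3: t₁/₂ = 0.6931/0.00127 = 545.8 min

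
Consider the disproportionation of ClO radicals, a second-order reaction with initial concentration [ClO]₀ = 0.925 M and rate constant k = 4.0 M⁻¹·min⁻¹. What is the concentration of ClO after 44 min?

0.005647 M

Step 1: For a second-order reaction: 1/[ClO] = 1/[ClO]₀ + kt
Step 2: 1/[ClO] = 1/0.925 + 4.0 × 44
Step 3: 1/[ClO] = 1.081 + 176 = 177.1
Step 4: [ClO] = 1/177.1 = 0.005647 M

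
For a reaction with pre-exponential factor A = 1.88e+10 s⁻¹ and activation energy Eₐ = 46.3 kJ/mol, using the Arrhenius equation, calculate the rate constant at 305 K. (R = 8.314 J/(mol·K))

2.21e+02 s⁻¹

Step 1: Use the Arrhenius equation: k = A × exp(-Eₐ/RT)
Step 2: Convert Eₐ to J/mol: 46.3 kJ/mol = 46300 J/mol
Step 3: Calculate the exponent: -Eₐ/(RT) = -46300/(8.314 × 305) = -18.25875
Step 4: k = 1.88e+10 × exp(-18.25875)
Step 5: k = 1.88e+10 × 1.17578e-08 = 2.2105e+02 s⁻¹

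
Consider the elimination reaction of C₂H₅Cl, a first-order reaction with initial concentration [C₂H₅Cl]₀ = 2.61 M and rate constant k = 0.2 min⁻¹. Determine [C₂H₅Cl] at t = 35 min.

0.00238 M

Step 1: For a first-order reaction: [C₂H₅Cl] = [C₂H₅Cl]₀ × e^(-kt)
Step 2: [C₂H₅Cl] = 2.61 × e^(-0.2 × 35)
Step 3: [C₂H₅Cl] = 2.61 × e^(-7)
Step 4: [C₂H₅Cl] = 2.61 × 0.000911882 = 0.00238 M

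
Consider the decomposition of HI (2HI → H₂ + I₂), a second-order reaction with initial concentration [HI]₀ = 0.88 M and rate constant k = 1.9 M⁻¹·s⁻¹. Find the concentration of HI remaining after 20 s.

0.02555 M

Step 1: For a second-order reaction: 1/[HI] = 1/[HI]₀ + kt
Step 2: 1/[HI] = 1/0.88 + 1.9 × 20
Step 3: 1/[HI] = 1.136 + 38 = 39.14
Step 4: [HI] = 1/39.14 = 0.02555 M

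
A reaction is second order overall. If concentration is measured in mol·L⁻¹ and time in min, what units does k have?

(mol·L⁻¹)⁻¹·min⁻¹

Step 1: For overall order n, rate = k × (concentration)^n.
Step 2: Rate has units mol·L⁻¹·min⁻¹; concentration term has units (mol·L⁻¹)^2.
Step 3: k = rate / (concentration)^n, so units of k = (mol·L⁻¹)^(1-2)·min⁻¹ = (mol·L⁻¹)⁻¹·min⁻¹.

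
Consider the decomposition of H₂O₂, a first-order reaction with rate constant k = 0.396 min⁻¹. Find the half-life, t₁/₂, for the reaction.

1.75 min

Step 1: For a first-order reaction, t₁/₂ = ln(2)/k
Step 2: t₁/₂ = ln(2)/0.396
Step 3: t₁/₂ = 0.6931/0.396 = 1.75 min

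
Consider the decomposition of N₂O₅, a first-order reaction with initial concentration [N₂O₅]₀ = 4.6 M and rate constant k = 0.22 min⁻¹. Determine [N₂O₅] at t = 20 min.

0.05648 M

Step 1: For a first-order reaction: [N₂O₅] = [N₂O₅]₀ × e^(-kt)
Step 2: [N₂O₅] = 4.6 × e^(-0.22 × 20)
Step 3: [N₂O₅] = 4.6 × e^(-4.4)
Step 4: [N₂O₅] = 4.6 × 0.0122773 = 0.05648 M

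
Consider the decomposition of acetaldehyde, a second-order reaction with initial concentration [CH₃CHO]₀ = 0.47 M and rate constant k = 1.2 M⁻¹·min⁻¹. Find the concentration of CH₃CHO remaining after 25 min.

0.03113 M

Step 1: For a second-order reaction: 1/[CH₃CHO] = 1/[CH₃CHO]₀ + kt
Step 2: 1/[CH₃CHO] = 1/0.47 + 1.2 × 25
Step 3: 1/[CH₃CHO] = 2.128 + 30 = 32.13
Step 4: [CH₃CHO] = 1/32.13 = 0.03113 M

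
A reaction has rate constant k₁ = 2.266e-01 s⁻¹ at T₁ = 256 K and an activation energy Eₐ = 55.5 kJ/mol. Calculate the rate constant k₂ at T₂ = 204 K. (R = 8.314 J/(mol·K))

2.941e-04 s⁻¹

Step 1: Use the two-temperature Arrhenius form: ln(k₂/k₁) = -Eₐ/R × (1/T₂ - 1/T₁)
Step 2: Convert Eₐ to J/mol: 55.5 kJ/mol = 55500 J/mol
Step 3: 1/T₂ - 1/T₁ = 1/204 - 1/256 = 9.957108e-04 K⁻¹
Step 4: ln(k₂/k₁) = -55500/8.314 × 9.957108e-04 = -6.64685
Step 5: k₂ = k₁ × exp(-6.64685) = 2.266e-01 × 1.29810e-03 = 2.941e-04 s⁻¹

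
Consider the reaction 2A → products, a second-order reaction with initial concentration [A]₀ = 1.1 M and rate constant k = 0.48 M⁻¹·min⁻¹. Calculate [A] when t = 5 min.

0.3022 M

Step 1: For a second-order reaction: 1/[A] = 1/[A]₀ + kt
Step 2: 1/[A] = 1/1.1 + 0.48 × 5
Step 3: 1/[A] = 0.9091 + 2.4 = 3.309
Step 4: [A] = 1/3.309 = 0.3022 M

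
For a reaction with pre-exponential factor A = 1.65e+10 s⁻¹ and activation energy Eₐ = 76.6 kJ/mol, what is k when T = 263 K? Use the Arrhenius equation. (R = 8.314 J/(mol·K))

1.01e-05 s⁻¹

Step 1: Use the Arrhenius equation: k = A × exp(-Eₐ/RT)
Step 2: Convert Eₐ to J/mol: 76.6 kJ/mol = 76600 J/mol
Step 3: Calculate the exponent: -Eₐ/(RT) = -76600/(8.314 × 263) = -35.03184
Step 4: k = 1.65e+10 × exp(-35.03184)
Step 5: k = 1.65e+10 × 6.10752e-16 = 1.0077e-05 s⁻¹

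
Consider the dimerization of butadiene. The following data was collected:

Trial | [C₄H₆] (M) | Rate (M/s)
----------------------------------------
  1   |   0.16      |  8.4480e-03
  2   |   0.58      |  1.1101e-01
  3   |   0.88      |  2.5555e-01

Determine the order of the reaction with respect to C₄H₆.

second order (2)

Step 1: Compare trials to find order n where rate₂/rate₁ = ([C₄H₆]₂/[C₄H₆]₁)^n
Step 2: rate₂/rate₁ = 1.1101e-01/8.4480e-03 = 13.14
Step 3: [C₄H₆]₂/[C₄H₆]₁ = 0.58/0.16 = 3.625
Step 4: n = ln(13.14)/ln(3.625) = 2.00 ≈ 2
Step 5: The reaction is second order in C₄H₆.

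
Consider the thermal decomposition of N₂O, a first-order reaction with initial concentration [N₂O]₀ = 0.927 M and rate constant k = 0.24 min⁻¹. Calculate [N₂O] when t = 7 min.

0.1728 M

Step 1: For a first-order reaction: [N₂O] = [N₂O]₀ × e^(-kt)
Step 2: [N₂O] = 0.927 × e^(-0.24 × 7)
Step 3: [N₂O] = 0.927 × e^(-1.68)
Step 4: [N₂O] = 0.927 × 0.186374 = 0.1728 M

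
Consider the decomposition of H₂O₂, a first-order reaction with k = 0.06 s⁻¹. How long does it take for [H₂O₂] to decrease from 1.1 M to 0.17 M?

31.12 s

Step 1: For first-order: t = ln([H₂O₂]₀/[H₂O₂])/k
Step 2: t = ln(1.1/0.17)/0.06
Step 3: t = ln(6.471)/0.06
Step 4: t = 1.867/0.06 = 31.12 s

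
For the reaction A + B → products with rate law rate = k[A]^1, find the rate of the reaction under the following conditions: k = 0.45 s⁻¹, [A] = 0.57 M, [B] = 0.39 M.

0.2565 M/s

Step 1: The rate law is rate = k[A]^1
Step 2: Note that the rate does not depend on [B] (zero order in B).
Step 3: rate = 0.45 × (0.57)^1 = 0.2565 M/s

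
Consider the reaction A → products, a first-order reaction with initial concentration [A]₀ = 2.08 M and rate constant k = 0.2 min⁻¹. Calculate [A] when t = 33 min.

0.00283 M

Step 1: For a first-order reaction: [A] = [A]₀ × e^(-kt)
Step 2: [A] = 2.08 × e^(-0.2 × 33)
Step 3: [A] = 2.08 × e^(-6.6)
Step 4: [A] = 2.08 × 0.00136037 = 0.00283 M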